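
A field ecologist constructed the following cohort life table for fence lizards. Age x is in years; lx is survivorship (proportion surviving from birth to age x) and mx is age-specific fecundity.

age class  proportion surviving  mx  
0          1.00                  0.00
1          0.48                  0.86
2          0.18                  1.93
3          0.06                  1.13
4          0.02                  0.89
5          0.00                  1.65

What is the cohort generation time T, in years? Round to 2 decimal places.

lx·mx: 0, 0.4128, 0.3474, 0.0678, 0.0178, 0 → R0 = 0.8458
x·lx·mx: 0, 0.4128, 0.6948, 0.2034, 0.0712, 0 → Σ = 1.3822
T = 1.3822 / 0.8458 = 1.634192… → 1.63

1.63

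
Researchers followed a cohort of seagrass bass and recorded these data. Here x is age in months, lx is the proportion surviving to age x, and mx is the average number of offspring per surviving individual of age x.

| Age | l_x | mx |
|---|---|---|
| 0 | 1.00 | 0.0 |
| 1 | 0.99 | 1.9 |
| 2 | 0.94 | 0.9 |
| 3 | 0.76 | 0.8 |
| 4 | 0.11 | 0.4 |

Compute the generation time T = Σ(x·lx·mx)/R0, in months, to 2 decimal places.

1.65

lx·mx: 0, 1.881, 0.846, 0.608, 0.044 → R0 = 3.379
x·lx·mx: 0, 1.881, 1.692, 1.824, 0.176 → Σ = 5.573
T = 5.573 / 3.379 = 1.649305… → 1.65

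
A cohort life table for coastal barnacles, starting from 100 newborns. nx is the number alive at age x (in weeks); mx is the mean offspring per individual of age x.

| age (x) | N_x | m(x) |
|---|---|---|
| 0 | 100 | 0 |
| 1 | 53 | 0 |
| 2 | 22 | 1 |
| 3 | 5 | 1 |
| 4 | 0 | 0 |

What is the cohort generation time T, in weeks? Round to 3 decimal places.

lx = nx/n0 = nx/100: 1, 0.53, 0.22, 0.05, 0
lx·mx: 0, 0, 0.22, 0.05, 0 → R0 = 0.27
x·lx·mx: 0, 0, 0.44, 0.15, 0 → Σ = 0.59
T = 0.59 / 0.27 = 2.185185… → 2.185

2.185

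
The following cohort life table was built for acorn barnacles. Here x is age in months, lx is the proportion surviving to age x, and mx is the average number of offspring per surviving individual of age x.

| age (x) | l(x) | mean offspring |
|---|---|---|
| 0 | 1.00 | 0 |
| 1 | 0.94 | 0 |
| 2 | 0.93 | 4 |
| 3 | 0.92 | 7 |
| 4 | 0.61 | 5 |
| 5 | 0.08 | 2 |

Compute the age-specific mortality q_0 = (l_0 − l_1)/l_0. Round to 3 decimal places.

q_0 = (l_0 − l_1) / l_0 = (1 − 0.94) / 1
     = 0.06 / 1 = 0.06 → 0.060

0.060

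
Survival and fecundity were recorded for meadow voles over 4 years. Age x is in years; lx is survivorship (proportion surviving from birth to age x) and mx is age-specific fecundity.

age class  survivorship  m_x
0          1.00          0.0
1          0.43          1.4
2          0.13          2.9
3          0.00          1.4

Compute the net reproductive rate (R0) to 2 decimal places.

0.98

lx·mx by age: 0, 0.602, 0.377, 0
R0 = Σ lx·mx = 0.979 → 0.98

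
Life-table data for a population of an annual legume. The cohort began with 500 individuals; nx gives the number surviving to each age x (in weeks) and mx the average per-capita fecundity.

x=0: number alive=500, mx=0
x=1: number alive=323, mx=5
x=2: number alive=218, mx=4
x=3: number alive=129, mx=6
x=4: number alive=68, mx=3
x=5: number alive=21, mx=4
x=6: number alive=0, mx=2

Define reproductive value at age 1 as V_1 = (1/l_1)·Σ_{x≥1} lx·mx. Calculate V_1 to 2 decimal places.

lx = nx/n0 = nx/500: 1, 0.646, 0.436, 0.258, 0.136, 0.042, 0
lx·mx for x ≥ 1: 3.23, 1.744, 1.548, 0.408, 0.168, 0 → sum = 7.098
V_1 = 7.098 / l_1 = 7.098 / 0.646 = 10.987616… → 10.99

10.99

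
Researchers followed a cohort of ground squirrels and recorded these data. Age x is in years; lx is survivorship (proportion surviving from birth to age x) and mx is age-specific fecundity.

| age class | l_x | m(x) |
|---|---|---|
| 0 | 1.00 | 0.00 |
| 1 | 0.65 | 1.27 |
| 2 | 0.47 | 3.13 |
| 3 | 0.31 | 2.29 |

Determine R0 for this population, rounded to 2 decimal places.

lx·mx by age: 0, 0.8255, 1.4711, 0.7099
R0 = Σ lx·mx = 3.0065 → 3.01

3.01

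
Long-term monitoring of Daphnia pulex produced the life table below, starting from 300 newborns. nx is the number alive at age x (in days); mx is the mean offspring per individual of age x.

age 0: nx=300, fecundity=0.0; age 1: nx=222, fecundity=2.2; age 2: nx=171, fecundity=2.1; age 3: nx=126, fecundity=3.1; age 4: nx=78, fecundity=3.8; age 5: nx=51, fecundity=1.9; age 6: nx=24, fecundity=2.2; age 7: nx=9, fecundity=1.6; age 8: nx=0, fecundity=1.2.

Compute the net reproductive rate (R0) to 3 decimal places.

lx = nx/n0 = nx/300: 1, 0.74, 0.57, 0.42, 0.26, 0.17, 0.08, 0.03, 0
lx·mx by age: 0, 1.628, 1.197, 1.302, 0.988, 0.323, 0.176, 0.048, 0
R0 = Σ lx·mx = 5.662 → 5.662

5.662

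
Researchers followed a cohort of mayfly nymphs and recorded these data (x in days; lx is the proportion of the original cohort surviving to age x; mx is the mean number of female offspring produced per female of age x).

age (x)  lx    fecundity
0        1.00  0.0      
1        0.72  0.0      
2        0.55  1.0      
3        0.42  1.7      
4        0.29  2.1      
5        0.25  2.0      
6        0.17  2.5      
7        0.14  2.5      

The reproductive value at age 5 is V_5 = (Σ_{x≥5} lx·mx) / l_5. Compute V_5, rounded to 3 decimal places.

lx·mx for x ≥ 5: 0.5, 0.425, 0.35 → sum = 1.275
V_5 = 1.275 / l_5 = 1.275 / 0.25 = 5.1 → 5.100

5.100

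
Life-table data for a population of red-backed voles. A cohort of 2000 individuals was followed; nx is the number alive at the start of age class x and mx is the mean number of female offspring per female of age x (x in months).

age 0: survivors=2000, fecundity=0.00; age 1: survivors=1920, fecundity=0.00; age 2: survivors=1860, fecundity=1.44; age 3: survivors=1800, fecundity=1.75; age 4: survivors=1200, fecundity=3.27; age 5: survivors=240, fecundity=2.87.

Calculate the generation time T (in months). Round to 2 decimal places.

lx = nx/n0 = nx/2000: 1, 0.96, 0.93, 0.9, 0.6, 0.12
lx·mx: 0, 0, 1.3392, 1.575, 1.962, 0.3444 → R0 = 5.2206
x·lx·mx: 0, 0, 2.6784, 4.725, 7.848, 1.722 → Σ = 16.9734
T = 16.9734 / 5.2206 = 3.251235… → 3.25

3.25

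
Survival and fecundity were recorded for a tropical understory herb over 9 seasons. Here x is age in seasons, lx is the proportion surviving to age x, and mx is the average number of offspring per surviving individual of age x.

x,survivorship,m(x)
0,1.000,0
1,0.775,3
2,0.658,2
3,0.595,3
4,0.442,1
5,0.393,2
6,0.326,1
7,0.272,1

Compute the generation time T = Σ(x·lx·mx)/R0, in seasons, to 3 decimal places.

lx·mx: 0, 2.325, 1.316, 1.785, 0.442, 0.786, 0.326, 0.272 → R0 = 7.252
x·lx·mx: 0, 2.325, 2.632, 5.355, 1.768, 3.93, 1.956, 1.904 → Σ = 19.87
T = 19.87 / 7.252 = 2.739934… → 2.740

2.740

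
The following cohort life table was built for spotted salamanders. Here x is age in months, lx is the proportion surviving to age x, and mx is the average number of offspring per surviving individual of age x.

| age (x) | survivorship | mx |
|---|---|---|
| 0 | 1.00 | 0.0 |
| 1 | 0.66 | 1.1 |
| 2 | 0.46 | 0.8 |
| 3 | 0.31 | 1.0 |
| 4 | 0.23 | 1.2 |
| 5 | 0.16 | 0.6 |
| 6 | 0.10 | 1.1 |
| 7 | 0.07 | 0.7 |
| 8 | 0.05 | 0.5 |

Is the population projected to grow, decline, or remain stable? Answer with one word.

R0 = Σ lx·mx = 0 + 0.726 + 0.368 + 0.31 + 0.276 + 0.096 + 0.11 + 0.049 + 0.025 = 1.96
R0 > 1, so the population is growing.

growing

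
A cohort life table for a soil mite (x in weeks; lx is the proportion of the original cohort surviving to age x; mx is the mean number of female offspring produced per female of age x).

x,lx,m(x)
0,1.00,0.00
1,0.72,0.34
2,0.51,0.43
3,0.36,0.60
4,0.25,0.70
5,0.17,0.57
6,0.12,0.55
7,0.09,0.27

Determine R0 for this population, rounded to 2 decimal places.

1.04

lx·mx by age: 0, 0.2448, 0.2193, 0.216, 0.175, 0.0969, 0.066, 0.0243
R0 = Σ lx·mx = 1.0423 → 1.04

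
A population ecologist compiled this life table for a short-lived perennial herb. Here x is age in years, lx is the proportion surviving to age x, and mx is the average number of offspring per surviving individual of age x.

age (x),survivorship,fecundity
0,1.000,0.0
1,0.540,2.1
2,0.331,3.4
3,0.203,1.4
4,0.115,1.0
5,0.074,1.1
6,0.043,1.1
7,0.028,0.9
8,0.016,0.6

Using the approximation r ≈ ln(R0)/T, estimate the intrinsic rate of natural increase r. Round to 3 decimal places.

R0 = Σ lx·mx = 0 + 1.134 + 1.1254 + 0.2842 + 0.115 + 0.0814 + 0.0473 + 0.0252 + 0.0096 = 2.8221
Σ x·lx·mx = 5.6414; T = 5.6414/2.8221 = 1.99901…
r ≈ ln(R0)/T = ln(2.8221)/1.99901… = 0.519… → 0.519

0.519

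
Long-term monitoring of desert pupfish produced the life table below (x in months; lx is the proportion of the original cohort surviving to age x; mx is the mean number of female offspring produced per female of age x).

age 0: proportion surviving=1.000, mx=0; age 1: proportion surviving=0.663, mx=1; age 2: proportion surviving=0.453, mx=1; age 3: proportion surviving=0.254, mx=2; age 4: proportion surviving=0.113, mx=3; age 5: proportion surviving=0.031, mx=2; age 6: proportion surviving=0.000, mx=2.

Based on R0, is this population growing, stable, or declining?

growing

R0 = Σ lx·mx = 0 + 0.663 + 0.453 + 0.508 + 0.339 + 0.062 + 0 = 2.025
R0 > 1, so the population is growing.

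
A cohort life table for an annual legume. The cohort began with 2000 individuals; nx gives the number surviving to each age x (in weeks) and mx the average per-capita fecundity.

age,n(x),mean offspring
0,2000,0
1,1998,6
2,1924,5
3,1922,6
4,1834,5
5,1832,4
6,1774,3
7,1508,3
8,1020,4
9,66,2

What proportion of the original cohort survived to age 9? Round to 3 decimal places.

l_9 = n_9/n_0 = 66/2000 = 0.033 → 0.033

0.033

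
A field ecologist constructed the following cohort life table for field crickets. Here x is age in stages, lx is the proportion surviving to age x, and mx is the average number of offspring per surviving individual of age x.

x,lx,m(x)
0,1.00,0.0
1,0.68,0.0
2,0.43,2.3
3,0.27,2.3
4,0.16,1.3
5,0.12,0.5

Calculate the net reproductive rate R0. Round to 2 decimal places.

1.88

lx·mx by age: 0, 0, 0.989, 0.621, 0.208, 0.06
R0 = Σ lx·mx = 1.878 → 1.88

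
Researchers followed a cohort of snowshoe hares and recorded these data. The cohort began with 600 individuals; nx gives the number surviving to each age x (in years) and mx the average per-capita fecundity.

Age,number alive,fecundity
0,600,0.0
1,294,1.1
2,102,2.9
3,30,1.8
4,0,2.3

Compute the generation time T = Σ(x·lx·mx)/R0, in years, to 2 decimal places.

lx = nx/n0 = nx/600: 1, 0.49, 0.17, 0.05, 0
lx·mx: 0, 0.539, 0.493, 0.09, 0 → R0 = 1.122
x·lx·mx: 0, 0.539, 0.986, 0.27, 0 → Σ = 1.795
T = 1.795 / 1.122 = 1.599822… → 1.60

1.60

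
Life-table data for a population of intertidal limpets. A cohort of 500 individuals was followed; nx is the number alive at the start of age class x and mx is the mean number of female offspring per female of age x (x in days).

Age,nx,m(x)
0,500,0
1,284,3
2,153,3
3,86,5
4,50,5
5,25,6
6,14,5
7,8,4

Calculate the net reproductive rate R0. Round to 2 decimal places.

4.49

lx = nx/n0 = nx/500: 1, 0.568, 0.306, 0.172, 0.1, 0.05, 0.028, 0.016
lx·mx by age: 0, 1.704, 0.918, 0.86, 0.5, 0.3, 0.14, 0.064
R0 = Σ lx·mx = 4.486 → 4.49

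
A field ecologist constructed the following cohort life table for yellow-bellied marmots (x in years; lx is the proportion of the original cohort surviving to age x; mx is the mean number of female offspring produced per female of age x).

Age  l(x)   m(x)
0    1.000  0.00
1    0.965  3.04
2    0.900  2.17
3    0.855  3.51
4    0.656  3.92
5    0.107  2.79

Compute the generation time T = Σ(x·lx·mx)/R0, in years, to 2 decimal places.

2.57

lx·mx: 0, 2.9336, 1.953, 3.00105, 2.57152, 0.29853 → R0 = 10.7577
x·lx·mx: 0, 2.9336, 3.906, 9.00315, 10.28608, 1.49265 → Σ = 27.62148
T = 27.62148 / 10.7577 = 2.567601… → 2.57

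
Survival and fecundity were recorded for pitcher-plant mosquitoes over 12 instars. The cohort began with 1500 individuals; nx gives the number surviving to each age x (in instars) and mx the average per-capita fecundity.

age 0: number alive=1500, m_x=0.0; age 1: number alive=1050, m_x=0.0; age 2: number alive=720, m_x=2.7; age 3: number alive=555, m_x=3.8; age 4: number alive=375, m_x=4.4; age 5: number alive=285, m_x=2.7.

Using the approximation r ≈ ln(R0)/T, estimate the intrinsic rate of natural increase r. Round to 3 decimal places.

lx = nx/n0 = nx/1500: 1, 0.7, 0.48, 0.37, 0.25, 0.19
R0 = Σ lx·mx = 0 + 0 + 1.296 + 1.406 + 1.1 + 0.513 = 4.315
Σ x·lx·mx = 13.775; T = 13.775/4.315 = 3.19235…
r ≈ ln(R0)/T = ln(4.315)/3.19235… = 0.458… → 0.458

0.458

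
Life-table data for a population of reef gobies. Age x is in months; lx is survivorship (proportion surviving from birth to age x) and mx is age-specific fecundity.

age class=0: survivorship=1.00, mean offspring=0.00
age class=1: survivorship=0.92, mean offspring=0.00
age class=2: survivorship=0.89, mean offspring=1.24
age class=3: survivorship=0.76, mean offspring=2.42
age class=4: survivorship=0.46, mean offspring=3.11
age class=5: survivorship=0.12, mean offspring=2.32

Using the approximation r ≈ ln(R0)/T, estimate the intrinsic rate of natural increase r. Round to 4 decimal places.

0.4819

R0 = Σ lx·mx = 0 + 0 + 1.1036 + 1.8392 + 1.4306 + 0.2784 = 4.6518
Σ x·lx·mx = 14.8392; T = 14.8392/4.6518 = 3.18999…
r ≈ ln(R0)/T = ln(4.6518)/3.18999… = 0.481899… → 0.4819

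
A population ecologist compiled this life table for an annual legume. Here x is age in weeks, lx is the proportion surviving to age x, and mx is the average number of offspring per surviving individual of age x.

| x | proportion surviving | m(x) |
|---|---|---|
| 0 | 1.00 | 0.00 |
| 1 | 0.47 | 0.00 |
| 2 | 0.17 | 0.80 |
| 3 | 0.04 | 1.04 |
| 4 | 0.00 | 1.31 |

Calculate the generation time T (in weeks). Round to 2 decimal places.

2.23

lx·mx: 0, 0, 0.136, 0.0416, 0 → R0 = 0.1776
x·lx·mx: 0, 0, 0.272, 0.1248, 0 → Σ = 0.3968
T = 0.3968 / 0.1776 = 2.234234… → 2.23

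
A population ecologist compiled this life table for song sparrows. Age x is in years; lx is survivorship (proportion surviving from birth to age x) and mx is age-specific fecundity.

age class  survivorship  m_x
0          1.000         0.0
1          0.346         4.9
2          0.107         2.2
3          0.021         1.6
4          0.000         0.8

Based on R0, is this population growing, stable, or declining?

R0 = Σ lx·mx = 0 + 1.6954 + 0.2354 + 0.0336 + 0 = 1.9644
R0 > 1, so the population is growing.

growing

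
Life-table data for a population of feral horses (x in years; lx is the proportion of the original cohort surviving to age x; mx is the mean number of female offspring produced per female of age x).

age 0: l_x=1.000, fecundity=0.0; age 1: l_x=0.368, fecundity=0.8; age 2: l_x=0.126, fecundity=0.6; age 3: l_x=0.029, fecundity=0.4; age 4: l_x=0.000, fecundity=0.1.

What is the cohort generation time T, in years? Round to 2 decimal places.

lx·mx: 0, 0.2944, 0.0756, 0.0116, 0 → R0 = 0.3816
x·lx·mx: 0, 0.2944, 0.1512, 0.0348, 0 → Σ = 0.4804
T = 0.4804 / 0.3816 = 1.25891… → 1.26

1.26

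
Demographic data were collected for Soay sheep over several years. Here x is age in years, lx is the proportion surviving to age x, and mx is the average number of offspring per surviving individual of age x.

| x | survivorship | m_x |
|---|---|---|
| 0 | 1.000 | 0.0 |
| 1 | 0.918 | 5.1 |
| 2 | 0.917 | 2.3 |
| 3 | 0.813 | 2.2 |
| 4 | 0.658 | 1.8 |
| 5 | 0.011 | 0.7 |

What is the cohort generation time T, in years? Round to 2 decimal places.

1.95

lx·mx: 0, 4.6818, 2.1091, 1.7886, 1.1844, 0.0077 → R0 = 9.7716
x·lx·mx: 0, 4.6818, 4.2182, 5.3658, 4.7376, 0.0385 → Σ = 19.0419
T = 19.0419 / 9.7716 = 1.948698… → 1.95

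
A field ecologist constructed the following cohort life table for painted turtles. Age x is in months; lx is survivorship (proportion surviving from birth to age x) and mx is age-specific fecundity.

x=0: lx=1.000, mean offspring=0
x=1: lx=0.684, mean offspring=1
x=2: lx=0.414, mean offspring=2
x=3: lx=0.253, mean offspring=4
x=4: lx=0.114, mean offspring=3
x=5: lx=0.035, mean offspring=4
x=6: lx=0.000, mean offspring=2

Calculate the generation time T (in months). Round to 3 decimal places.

lx·mx: 0, 0.684, 0.828, 1.012, 0.342, 0.14, 0 → R0 = 3.006
x·lx·mx: 0, 0.684, 1.656, 3.036, 1.368, 0.7, 0 → Σ = 7.444
T = 7.444 / 3.006 = 2.476381… → 2.476

2.476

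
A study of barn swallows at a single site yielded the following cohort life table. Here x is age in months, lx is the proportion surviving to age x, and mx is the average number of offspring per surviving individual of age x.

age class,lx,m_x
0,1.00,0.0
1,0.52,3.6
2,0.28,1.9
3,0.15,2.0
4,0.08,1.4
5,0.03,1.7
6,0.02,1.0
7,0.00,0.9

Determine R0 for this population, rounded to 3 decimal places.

lx·mx by age: 0, 1.872, 0.532, 0.3, 0.112, 0.051, 0.02, 0
R0 = Σ lx·mx = 2.887 → 2.887

2.887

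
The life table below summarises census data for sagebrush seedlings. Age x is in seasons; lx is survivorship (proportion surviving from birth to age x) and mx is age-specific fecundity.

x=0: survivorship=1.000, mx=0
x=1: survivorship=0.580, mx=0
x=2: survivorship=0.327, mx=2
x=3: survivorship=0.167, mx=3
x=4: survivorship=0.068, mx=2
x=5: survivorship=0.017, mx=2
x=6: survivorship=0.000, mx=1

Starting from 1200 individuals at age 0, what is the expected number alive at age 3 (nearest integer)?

Expected survivors = N0 · l_3 = 1200 × 0.167 = 200.4 → 200

200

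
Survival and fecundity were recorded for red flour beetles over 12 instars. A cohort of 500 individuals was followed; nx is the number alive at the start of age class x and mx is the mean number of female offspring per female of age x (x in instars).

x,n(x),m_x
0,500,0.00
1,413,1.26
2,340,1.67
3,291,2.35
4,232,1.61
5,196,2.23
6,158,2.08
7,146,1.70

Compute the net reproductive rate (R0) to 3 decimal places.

6.319

lx = nx/n0 = nx/500: 1, 0.826, 0.68, 0.582, 0.464, 0.392, 0.316, 0.292
lx·mx by age: 0, 1.04076, 1.1356, 1.3677, 0.74704, 0.87416, 0.65728, 0.4964
R0 = Σ lx·mx = 6.31894 → 6.319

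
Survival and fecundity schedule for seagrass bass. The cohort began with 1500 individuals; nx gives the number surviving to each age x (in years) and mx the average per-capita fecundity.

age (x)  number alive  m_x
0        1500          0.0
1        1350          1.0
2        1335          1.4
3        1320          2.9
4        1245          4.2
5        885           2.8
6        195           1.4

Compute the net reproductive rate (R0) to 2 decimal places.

10.02

lx = nx/n0 = nx/1500: 1, 0.9, 0.89, 0.88, 0.83, 0.59, 0.13
lx·mx by age: 0, 0.9, 1.246, 2.552, 3.486, 1.652, 0.182
R0 = Σ lx·mx = 10.018 → 10.02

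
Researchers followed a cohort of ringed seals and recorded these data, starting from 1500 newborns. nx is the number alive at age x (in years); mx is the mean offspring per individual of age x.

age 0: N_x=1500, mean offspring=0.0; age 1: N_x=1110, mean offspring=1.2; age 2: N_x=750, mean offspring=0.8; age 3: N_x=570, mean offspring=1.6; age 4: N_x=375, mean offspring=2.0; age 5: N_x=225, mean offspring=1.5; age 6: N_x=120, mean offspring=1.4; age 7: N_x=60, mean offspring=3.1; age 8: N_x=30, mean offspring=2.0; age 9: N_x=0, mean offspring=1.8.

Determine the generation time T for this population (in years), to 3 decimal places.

lx = nx/n0 = nx/1500: 1, 0.74, 0.5, 0.38, 0.25, 0.15, 0.08, 0.04, 0.02, 0
lx·mx: 0, 0.888, 0.4, 0.608, 0.5, 0.225, 0.112, 0.124, 0.04, 0 → R0 = 2.897
x·lx·mx: 0, 0.888, 0.8, 1.824, 2, 1.125, 0.672, 0.868, 0.32, 0 → Σ = 8.497
T = 8.497 / 2.897 = 2.933034… → 2.933

2.933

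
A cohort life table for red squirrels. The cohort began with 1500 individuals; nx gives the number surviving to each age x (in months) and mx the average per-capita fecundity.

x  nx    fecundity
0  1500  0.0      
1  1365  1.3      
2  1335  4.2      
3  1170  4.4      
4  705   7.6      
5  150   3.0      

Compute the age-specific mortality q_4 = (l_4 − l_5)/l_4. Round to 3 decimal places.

lx = nx/n0 = nx/1500: 1, 0.91, 0.89, 0.78, 0.47, 0.1
q_4 = (l_4 − l_5) / l_4 = (0.47 − 0.1) / 0.47
     = 0.37 / 0.47 = 0.787234… → 0.787

0.787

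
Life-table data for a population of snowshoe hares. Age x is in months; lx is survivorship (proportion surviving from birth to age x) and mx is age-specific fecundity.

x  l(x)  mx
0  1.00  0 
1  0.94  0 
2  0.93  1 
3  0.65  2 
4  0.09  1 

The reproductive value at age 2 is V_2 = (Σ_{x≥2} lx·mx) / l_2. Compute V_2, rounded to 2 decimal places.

lx·mx for x ≥ 2: 0.93, 1.3, 0.09 → sum = 2.32
V_2 = 2.32 / l_2 = 2.32 / 0.93 = 2.494624… → 2.49

2.49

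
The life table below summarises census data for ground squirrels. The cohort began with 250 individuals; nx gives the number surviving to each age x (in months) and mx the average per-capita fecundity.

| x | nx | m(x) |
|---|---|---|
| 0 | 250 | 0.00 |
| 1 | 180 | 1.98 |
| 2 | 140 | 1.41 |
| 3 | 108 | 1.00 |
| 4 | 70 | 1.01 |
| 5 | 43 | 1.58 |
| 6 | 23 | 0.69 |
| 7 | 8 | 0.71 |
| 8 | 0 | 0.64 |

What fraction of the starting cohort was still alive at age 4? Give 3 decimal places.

0.280

l_4 = n_4/n_0 = 70/250 = 0.28 → 0.280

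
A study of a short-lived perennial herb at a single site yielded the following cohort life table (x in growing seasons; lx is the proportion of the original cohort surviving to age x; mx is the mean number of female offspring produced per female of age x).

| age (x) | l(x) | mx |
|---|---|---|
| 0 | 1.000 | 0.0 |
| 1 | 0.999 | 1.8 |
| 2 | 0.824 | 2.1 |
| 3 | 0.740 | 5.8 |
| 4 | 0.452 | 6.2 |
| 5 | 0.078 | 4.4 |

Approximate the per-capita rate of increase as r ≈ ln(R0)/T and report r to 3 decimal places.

0.846

R0 = Σ lx·mx = 0 + 1.7982 + 1.7304 + 4.292 + 2.8024 + 0.3432 = 10.9662
Σ x·lx·mx = 31.0606; T = 31.0606/10.9662 = 2.83239…
r ≈ ln(R0)/T = ln(10.9662)/2.83239… = 0.84551… → 0.846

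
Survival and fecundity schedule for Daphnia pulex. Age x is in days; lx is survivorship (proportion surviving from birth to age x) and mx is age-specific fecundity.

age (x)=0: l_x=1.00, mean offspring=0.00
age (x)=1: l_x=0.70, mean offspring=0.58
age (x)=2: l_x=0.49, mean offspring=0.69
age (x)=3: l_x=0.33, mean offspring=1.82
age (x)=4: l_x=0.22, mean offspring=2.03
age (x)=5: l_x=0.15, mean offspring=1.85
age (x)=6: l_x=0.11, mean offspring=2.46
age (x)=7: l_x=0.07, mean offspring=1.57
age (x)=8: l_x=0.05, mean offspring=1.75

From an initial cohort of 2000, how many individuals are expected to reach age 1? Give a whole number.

Expected survivors = N0 · l_1 = 2000 × 0.70 = 1400 → 1400

1400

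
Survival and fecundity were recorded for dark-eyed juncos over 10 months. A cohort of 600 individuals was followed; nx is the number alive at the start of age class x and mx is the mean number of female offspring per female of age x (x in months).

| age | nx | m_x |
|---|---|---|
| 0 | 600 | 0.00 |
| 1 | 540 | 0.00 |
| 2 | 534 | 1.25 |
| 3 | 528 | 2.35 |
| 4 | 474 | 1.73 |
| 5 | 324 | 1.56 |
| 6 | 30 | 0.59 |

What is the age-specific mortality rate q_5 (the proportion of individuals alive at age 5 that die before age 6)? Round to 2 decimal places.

0.91

lx = nx/n0 = nx/600: 1, 0.9, 0.89, 0.88, 0.79, 0.54, 0.05
q_5 = (l_5 − l_6) / l_5 = (0.54 − 0.05) / 0.54
     = 0.49 / 0.54 = 0.907407… → 0.91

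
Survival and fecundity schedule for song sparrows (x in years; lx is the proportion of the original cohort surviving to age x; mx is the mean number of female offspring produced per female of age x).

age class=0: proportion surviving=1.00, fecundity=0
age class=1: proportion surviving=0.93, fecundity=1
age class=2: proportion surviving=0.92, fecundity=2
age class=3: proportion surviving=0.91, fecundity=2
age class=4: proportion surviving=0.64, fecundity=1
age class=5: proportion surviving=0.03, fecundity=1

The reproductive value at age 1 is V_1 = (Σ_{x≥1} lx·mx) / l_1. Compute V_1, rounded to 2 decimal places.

lx·mx for x ≥ 1: 0.93, 1.84, 1.82, 0.64, 0.03 → sum = 5.26
V_1 = 5.26 / l_1 = 5.26 / 0.93 = 5.655914… → 5.66

5.66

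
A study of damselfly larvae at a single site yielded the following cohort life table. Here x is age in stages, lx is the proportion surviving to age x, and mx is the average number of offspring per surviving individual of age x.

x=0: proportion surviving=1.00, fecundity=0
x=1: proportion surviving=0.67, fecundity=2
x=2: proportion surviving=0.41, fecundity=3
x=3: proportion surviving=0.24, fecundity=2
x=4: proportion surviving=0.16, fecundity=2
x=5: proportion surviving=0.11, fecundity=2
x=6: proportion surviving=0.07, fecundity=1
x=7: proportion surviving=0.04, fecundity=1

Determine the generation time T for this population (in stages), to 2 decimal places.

lx·mx: 0, 1.34, 1.23, 0.48, 0.32, 0.22, 0.07, 0.04 → R0 = 3.7
x·lx·mx: 0, 1.34, 2.46, 1.44, 1.28, 1.1, 0.42, 0.28 → Σ = 8.32
T = 8.32 / 3.7 = 2.248649… → 2.25

2.25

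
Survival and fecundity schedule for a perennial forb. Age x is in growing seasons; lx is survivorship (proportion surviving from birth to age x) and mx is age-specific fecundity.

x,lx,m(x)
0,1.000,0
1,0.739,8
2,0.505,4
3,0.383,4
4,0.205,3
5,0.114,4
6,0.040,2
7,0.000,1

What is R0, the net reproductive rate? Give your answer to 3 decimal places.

10.615

lx·mx by age: 0, 5.912, 2.02, 1.532, 0.615, 0.456, 0.08, 0
R0 = Σ lx·mx = 10.615 → 10.615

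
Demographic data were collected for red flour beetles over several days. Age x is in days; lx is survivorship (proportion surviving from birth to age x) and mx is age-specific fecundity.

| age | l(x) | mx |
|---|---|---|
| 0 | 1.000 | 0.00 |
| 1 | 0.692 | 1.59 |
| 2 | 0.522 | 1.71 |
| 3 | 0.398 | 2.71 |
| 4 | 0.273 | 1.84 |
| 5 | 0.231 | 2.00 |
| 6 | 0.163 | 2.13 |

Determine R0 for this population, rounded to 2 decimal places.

lx·mx by age: 0, 1.10028, 0.89262, 1.07858, 0.50232, 0.462, 0.34719
R0 = Σ lx·mx = 4.38299 → 4.38

4.38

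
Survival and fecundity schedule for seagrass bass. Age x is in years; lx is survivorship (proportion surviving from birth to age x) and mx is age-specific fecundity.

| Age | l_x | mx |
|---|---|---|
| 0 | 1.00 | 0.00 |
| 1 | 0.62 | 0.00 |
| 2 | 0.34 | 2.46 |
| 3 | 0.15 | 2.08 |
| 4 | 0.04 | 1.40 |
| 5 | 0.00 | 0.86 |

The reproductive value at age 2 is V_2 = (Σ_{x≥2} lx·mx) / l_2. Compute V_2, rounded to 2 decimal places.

lx·mx for x ≥ 2: 0.8364, 0.312, 0.056, 0 → sum = 1.2044
V_2 = 1.2044 / l_2 = 1.2044 / 0.34 = 3.542353… → 3.54

3.54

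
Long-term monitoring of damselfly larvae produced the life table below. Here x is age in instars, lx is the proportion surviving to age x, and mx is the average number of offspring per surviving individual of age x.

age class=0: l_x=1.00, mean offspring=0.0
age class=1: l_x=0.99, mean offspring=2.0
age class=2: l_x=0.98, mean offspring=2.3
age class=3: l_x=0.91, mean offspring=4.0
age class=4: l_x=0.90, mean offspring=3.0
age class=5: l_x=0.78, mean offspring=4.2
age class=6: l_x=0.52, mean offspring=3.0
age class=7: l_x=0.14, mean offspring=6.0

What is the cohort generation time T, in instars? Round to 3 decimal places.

lx·mx: 0, 1.98, 2.254, 3.64, 2.7, 3.276, 1.56, 0.84 → R0 = 16.25
x·lx·mx: 0, 1.98, 4.508, 10.92, 10.8, 16.38, 9.36, 5.88 → Σ = 59.828
T = 59.828 / 16.25 = 3.681723… → 3.682

3.682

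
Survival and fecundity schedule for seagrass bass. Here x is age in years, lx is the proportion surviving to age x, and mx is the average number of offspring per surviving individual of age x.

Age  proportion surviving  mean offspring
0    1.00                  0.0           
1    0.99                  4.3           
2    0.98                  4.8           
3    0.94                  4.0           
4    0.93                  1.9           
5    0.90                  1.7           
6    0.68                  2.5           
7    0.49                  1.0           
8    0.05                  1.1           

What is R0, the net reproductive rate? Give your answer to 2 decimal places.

lx·mx by age: 0, 4.257, 4.704, 3.76, 1.767, 1.53, 1.7, 0.49, 0.055
R0 = Σ lx·mx = 18.263 → 18.26

18.26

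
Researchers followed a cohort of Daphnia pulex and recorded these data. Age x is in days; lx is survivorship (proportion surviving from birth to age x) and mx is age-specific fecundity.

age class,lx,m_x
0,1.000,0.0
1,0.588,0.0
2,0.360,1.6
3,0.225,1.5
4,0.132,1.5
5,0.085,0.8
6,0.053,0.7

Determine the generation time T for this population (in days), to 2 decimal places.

2.89

lx·mx: 0, 0, 0.576, 0.3375, 0.198, 0.068, 0.0371 → R0 = 1.2166
x·lx·mx: 0, 0, 1.152, 1.0125, 0.792, 0.34, 0.2226 → Σ = 3.5191
T = 3.5191 / 1.2166 = 2.892569… → 2.89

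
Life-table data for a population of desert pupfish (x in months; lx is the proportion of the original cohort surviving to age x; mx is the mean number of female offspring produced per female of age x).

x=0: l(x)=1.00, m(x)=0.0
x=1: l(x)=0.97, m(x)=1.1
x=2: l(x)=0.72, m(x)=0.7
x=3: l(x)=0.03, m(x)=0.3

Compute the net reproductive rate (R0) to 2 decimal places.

lx·mx by age: 0, 1.067, 0.504, 0.009
R0 = Σ lx·mx = 1.58 → 1.58

1.58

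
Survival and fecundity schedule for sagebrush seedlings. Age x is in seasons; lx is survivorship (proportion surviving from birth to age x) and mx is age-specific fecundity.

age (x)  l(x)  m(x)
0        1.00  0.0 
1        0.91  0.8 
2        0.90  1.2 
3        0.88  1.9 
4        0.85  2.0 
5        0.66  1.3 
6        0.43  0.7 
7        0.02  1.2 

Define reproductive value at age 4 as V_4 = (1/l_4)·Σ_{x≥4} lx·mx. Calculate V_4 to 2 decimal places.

3.39

lx·mx for x ≥ 4: 1.7, 0.858, 0.301, 0.024 → sum = 2.883
V_4 = 2.883 / l_4 = 2.883 / 0.85 = 3.391765… → 3.39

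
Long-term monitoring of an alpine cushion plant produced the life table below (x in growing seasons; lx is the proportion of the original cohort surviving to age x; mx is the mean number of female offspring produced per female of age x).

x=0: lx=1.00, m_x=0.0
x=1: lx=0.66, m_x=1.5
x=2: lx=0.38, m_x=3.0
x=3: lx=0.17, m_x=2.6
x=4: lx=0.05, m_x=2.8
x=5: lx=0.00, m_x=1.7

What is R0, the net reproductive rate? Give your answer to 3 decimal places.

lx·mx by age: 0, 0.99, 1.14, 0.442, 0.14, 0
R0 = Σ lx·mx = 2.712 → 2.712

2.712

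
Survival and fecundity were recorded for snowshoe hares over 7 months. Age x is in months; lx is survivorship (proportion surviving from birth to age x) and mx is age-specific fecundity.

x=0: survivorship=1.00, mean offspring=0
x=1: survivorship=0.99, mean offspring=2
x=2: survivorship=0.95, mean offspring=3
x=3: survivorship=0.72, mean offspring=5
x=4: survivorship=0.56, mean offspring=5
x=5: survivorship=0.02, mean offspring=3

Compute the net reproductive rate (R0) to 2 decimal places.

lx·mx by age: 0, 1.98, 2.85, 3.6, 2.8, 0.06
R0 = Σ lx·mx = 11.29 → 11.29

11.29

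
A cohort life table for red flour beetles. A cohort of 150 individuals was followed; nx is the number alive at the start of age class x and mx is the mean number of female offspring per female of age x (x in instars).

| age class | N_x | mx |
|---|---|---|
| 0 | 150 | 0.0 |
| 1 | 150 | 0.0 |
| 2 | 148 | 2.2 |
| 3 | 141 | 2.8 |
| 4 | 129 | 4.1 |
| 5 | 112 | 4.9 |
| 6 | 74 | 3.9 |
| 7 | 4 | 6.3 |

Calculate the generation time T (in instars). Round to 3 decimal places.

lx = nx/n0 = nx/150: 1, 1, 0.98667…, 0.94, 0.86, 0.74667…, 0.49333…, 0.02667…
lx·mx: 0, 0, 2.170667…, 2.632, 3.526, 3.658667…, 1.924…, 0.168… → R0 = 14.079333…
x·lx·mx: 0, 0, 4.341333…, 7.896, 14.104, 18.293333…, 11.544…, 1.176… → Σ = 57.354667…
T = 57.354667… / 14.079333… = 4.073678… → 4.074

4.074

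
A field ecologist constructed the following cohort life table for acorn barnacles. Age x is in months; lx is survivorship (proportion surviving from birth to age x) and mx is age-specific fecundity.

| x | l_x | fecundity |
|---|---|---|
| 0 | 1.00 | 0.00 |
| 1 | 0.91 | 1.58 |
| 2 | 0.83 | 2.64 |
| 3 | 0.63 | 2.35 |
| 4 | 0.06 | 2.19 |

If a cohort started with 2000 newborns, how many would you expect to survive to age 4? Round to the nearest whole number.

Expected survivors = N0 · l_4 = 2000 × 0.06 = 120 → 120

120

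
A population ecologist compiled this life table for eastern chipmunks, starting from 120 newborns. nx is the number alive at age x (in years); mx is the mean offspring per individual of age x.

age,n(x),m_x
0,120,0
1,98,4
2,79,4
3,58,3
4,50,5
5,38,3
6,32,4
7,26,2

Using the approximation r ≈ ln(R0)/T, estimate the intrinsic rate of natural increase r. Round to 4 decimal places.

lx = nx/n0 = nx/120: 1, 0.81667…, 0.65833…, 0.48333…, 0.41667…, 0.31667…, 0.26667…, 0.21667…
R0 = Σ lx·mx = 0 + 3.26667… + 2.63333… + 1.45… + 2.08333… + 0.95… + 1.06667… + 0.43333… = 11.883333…
Σ x·lx·mx = 35.4…; T = 35.4…/11.883333… = 2.97896…
r ≈ ln(R0)/T = ln(11.883333…)/2.97896… = 0.830872… → 0.8309

0.8309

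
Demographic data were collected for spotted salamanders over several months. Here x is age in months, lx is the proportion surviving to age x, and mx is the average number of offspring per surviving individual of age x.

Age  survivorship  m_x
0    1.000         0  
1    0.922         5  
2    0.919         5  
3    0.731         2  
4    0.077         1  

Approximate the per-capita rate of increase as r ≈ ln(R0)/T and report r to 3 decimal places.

R0 = Σ lx·mx = 0 + 4.61 + 4.595 + 1.462 + 0.077 = 10.744
Σ x·lx·mx = 18.494; T = 18.494/10.744 = 1.72133…
r ≈ ln(R0)/T = ln(10.744)/1.72133… = 1.37937… → 1.379

1.379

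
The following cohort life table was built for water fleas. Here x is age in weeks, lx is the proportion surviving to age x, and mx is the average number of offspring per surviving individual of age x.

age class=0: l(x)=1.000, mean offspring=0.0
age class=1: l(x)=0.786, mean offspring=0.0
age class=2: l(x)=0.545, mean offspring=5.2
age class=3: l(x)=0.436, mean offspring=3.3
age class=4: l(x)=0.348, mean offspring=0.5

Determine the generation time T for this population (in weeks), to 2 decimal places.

2.40

lx·mx: 0, 0, 2.834, 1.4388, 0.174 → R0 = 4.4468
x·lx·mx: 0, 0, 5.668, 4.3164, 0.696 → Σ = 10.6804
T = 10.6804 / 4.4468 = 2.401817… → 2.40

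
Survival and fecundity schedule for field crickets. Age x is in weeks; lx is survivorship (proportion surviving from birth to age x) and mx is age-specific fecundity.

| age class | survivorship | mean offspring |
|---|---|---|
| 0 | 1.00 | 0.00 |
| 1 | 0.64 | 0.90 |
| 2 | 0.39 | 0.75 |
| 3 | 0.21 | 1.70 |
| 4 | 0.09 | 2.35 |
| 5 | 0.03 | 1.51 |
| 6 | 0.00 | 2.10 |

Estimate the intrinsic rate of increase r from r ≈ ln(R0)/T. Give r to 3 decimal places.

R0 = Σ lx·mx = 0 + 0.576 + 0.2925 + 0.357 + 0.2115 + 0.0453 + 0 = 1.4823
Σ x·lx·mx = 3.3045; T = 3.3045/1.4823 = 2.22931…
r ≈ ln(R0)/T = ln(1.4823)/2.22931… = 0.17655… → 0.177

0.177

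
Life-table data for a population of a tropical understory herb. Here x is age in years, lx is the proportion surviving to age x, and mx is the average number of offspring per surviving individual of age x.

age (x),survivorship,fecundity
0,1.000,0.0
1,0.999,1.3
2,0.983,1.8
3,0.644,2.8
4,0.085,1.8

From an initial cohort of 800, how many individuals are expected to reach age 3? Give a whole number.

Expected survivors = N0 · l_3 = 800 × 0.644 = 515.2 → 515

515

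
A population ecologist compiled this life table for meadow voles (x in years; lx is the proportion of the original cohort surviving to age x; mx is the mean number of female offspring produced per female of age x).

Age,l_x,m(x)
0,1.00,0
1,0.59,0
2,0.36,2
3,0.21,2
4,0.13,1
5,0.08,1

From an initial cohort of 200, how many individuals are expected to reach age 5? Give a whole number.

Expected survivors = N0 · l_5 = 200 × 0.08 = 16 → 16

16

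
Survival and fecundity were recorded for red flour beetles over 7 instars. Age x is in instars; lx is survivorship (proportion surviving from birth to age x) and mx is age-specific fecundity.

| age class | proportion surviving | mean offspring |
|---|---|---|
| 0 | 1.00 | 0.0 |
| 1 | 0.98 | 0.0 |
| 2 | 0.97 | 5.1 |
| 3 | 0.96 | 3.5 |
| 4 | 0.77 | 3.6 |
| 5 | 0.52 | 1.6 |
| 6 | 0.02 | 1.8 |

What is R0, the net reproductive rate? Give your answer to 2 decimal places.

lx·mx by age: 0, 0, 4.947, 3.36, 2.772, 0.832, 0.036
R0 = Σ lx·mx = 11.947 → 11.95

11.95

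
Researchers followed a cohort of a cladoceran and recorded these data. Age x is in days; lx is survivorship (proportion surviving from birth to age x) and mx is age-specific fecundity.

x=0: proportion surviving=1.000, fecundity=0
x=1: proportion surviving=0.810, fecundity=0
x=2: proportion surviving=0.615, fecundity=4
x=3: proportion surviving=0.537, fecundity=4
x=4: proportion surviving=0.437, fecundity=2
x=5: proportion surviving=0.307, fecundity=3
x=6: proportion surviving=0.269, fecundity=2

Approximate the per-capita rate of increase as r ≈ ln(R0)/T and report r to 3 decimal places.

R0 = Σ lx·mx = 0 + 0 + 2.46 + 2.148 + 0.874 + 0.921 + 0.538 = 6.941
Σ x·lx·mx = 22.693; T = 22.693/6.941 = 3.26941…
r ≈ ln(R0)/T = ln(6.941)/3.26941… = 0.5926… → 0.593

0.593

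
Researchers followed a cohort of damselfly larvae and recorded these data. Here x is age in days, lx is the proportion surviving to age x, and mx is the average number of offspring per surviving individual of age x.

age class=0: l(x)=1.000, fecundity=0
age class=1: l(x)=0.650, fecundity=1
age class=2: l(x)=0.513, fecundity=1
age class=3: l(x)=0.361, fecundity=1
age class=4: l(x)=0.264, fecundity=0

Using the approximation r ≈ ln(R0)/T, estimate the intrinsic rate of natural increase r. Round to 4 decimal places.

R0 = Σ lx·mx = 0 + 0.65 + 0.513 + 0.361 + 0 = 1.524
Σ x·lx·mx = 2.759; T = 2.759/1.524 = 1.81037…
r ≈ ln(R0)/T = ln(1.524)/1.81037… = 0.232736… → 0.2327

0.2327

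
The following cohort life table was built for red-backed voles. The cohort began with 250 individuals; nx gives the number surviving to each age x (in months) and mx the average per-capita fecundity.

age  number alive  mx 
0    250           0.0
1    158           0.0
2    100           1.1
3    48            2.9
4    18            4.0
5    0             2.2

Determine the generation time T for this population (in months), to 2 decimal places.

lx = nx/n0 = nx/250: 1, 0.632, 0.4, 0.192, 0.072, 0
lx·mx: 0, 0, 0.44, 0.5568, 0.288, 0 → R0 = 1.2848
x·lx·mx: 0, 0, 0.88, 1.6704, 1.152, 0 → Σ = 3.7024
T = 3.7024 / 1.2848 = 2.881694… → 2.88

2.88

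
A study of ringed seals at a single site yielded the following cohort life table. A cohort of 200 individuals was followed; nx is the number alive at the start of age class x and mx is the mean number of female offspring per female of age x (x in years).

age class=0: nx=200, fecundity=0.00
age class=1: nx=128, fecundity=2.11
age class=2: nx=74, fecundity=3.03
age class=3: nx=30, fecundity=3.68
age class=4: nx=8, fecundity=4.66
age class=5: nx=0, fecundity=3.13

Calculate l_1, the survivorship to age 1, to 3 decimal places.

0.640

l_1 = n_1/n_0 = 128/200 = 0.64 → 0.640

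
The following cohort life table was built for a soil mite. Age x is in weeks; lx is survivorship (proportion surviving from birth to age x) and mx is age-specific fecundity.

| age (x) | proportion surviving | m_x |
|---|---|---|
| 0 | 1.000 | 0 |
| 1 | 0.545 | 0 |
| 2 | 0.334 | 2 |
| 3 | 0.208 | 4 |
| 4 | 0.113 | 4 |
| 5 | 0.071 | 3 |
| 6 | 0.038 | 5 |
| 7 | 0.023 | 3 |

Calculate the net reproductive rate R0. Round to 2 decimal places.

2.42

lx·mx by age: 0, 0, 0.668, 0.832, 0.452, 0.213, 0.19, 0.069
R0 = Σ lx·mx = 2.424 → 2.42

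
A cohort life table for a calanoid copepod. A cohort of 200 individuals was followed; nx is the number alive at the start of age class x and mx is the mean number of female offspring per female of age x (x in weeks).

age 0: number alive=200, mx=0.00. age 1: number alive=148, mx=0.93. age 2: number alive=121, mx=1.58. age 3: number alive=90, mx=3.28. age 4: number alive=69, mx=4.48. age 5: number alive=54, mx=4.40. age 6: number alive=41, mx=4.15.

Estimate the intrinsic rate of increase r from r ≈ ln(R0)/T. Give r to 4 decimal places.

lx = nx/n0 = nx/200: 1, 0.74, 0.605, 0.45, 0.345, 0.27, 0.205
R0 = Σ lx·mx = 0 + 0.6882 + 0.9559 + 1.476 + 1.5456 + 1.188 + 0.85075 = 6.70445
Σ x·lx·mx = 24.2549; T = 24.2549/6.70445 = 3.61773…
r ≈ ln(R0)/T = ln(6.70445)/3.61773… = 0.525957… → 0.5260

0.5260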